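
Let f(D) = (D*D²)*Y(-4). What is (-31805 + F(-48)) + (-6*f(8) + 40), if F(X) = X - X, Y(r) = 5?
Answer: -47125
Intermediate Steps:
F(X) = 0
f(D) = 5*D³ (f(D) = (D*D²)*5 = D³*5 = 5*D³)
(-31805 + F(-48)) + (-6*f(8) + 40) = (-31805 + 0) + (-30*8³ + 40) = -31805 + (-30*512 + 40) = -31805 + (-6*2560 + 40) = -31805 + (-15360 + 40) = -31805 - 15320 = -47125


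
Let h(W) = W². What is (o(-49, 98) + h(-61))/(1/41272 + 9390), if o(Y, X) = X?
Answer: 157617768/387544081 ≈ 0.40671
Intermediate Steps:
(o(-49, 98) + h(-61))/(1/41272 + 9390) = (98 + (-61)²)/(1/41272 + 9390) = (98 + 3721)/(1/41272 + 9390) = 3819/(387544081/41272) = 3819*(41272/387544081) = 157617768/387544081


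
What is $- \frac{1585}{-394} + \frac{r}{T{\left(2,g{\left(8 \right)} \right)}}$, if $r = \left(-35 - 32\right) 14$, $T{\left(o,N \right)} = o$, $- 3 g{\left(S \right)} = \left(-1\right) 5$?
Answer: $- \frac{183201}{394} \approx -464.98$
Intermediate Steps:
$g{\left(S \right)} = \frac{5}{3}$ ($g{\left(S \right)} = - \frac{\left(-1\right) 5}{3} = \left(- \frac{1}{3}\right) \left(-5\right) = \frac{5}{3}$)
$r = -938$ ($r = \left(-67\right) 14 = -938$)
$- \frac{1585}{-394} + \frac{r}{T{\left(2,g{\left(8 \right)} \right)}} = - \frac{1585}{-394} - \frac{938}{2} = \left(-1585\right) \left(- \frac{1}{394}\right) - 469 = \frac{1585}{394} - 469 = - \frac{183201}{394}$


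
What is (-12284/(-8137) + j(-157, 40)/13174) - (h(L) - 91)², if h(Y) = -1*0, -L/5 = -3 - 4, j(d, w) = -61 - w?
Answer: -887536007899/107196838 ≈ -8279.5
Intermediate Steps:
L = 35 (L = -5*(-3 - 4) = -5*(-7) = 35)
h(Y) = 0
(-12284/(-8137) + j(-157, 40)/13174) - (h(L) - 91)² = (-12284/(-8137) + (-61 - 1*40)/13174) - (0 - 91)² = (-12284*(-1/8137) + (-61 - 40)*(1/13174)) - 1*(-91)² = (12284/8137 - 101*1/13174) - 1*8281 = (12284/8137 - 101/13174) - 8281 = 161007579/107196838 - 8281 = -887536007899/107196838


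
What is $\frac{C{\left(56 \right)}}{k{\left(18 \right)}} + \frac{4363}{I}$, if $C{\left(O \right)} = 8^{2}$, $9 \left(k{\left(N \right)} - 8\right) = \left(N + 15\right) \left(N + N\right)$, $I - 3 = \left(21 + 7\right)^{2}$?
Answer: $\frac{165297}{27545} \approx 6.001$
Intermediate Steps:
$I = 787$ ($I = 3 + \left(21 + 7\right)^{2} = 3 + 28^{2} = 3 + 784 = 787$)
$k{\left(N \right)} = 8 + \frac{2 N \left(15 + N\right)}{9}$ ($k{\left(N \right)} = 8 + \frac{\left(N + 15\right) \left(N + N\right)}{9} = 8 + \frac{\left(15 + N\right) 2 N}{9} = 8 + \frac{2 N \left(15 + N\right)}{9}$)
$C{\left(O \right)} = 64$
$\frac{C{\left(56 \right)}}{k{\left(18 \right)}} + \frac{4363}{I} = \frac{64}{8 + \frac{2 \cdot 18^{2}}{9} + \frac{10}{3} \cdot 18} + \frac{4363}{787} = \frac{64}{8 + \frac{2}{9} \cdot 324 + 60} + 4363 \cdot \frac{1}{787} = \frac{64}{8 + 72 + 60} + \frac{4363}{787} = \frac{64}{140} + \frac{4363}{787} = 64 \cdot \frac{1}{140} + \frac{4363}{787} = \frac{16}{35} + \frac{4363}{787} = \frac{165297}{27545}$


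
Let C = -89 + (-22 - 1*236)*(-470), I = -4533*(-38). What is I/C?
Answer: 172254/121171 ≈ 1.4216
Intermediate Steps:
I = 172254
C = 121171 (C = -89 + (-22 - 236)*(-470) = -89 - 258*(-470) = -89 + 121260 = 121171)
I/C = 172254/121171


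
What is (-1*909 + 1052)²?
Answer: 20449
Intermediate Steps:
(-1*909 + 1052)² = (-909 + 1052)² = 143² = 20449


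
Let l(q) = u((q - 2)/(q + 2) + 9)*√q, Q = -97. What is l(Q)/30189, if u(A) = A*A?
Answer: 303372*I*√97/90818575 ≈ 0.032899*I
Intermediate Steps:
u(A) = A²
l(q) = √q*(9 + (-2 + q)/(2 + q))² (l(q) = ((q - 2)/(q + 2) + 9)²*√q = ((-2 + q)/(2 + q) + 9)²*√q = (9 + (-2 + q)/(2 + q))²*√q = √q*(9 + (-2 + q)/(2 + q))²)
l(Q)/30189 = (4*√(-97)*(8 + 5*(-97))²/(2 - 97)²)/30189 = (4*(I*√97)*(8 - 485)²/(-95)²)*(1/30189) = (4*(I*√97)*(1/9025)*(-477)²)*(1/30189) = (4*(I*√97)*(1/9025)*227529)*(1/30189) = (910116*I*√97/9025)*(1/30189) = 303372*I*√97/90818575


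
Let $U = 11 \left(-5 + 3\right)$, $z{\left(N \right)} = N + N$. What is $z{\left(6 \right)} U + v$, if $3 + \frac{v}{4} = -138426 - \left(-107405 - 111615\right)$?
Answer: $322100$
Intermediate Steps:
$v = 322364$ ($v = -12 + 4 \left(-138426 - \left(-107405 - 111615\right)\right) = -12 + 4 \left(-138426 - -219020\right) = -12 + 4 \left(-138426 + 219020\right) = -12 + 4 \cdot 80594 = -12 + 322376 = 322364$)
$z{\left(N \right)} = 2 N$
$U = -22$ ($U = 11 \left(-2\right) = -22$)
$z{\left(6 \right)} U + v = 2 \cdot 6 \left(-22\right) + 322364 = 12 \left(-22\right) + 322364 = -264 + 322364 = 322100$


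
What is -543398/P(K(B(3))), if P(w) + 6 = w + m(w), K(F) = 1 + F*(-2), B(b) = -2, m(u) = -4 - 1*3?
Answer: 271699/4 ≈ 67925.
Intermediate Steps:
m(u) = -7 (m(u) = -4 - 3 = -7)
K(F) = 1 - 2*F
P(w) = -13 + w (P(w) = -6 + (w - 7) = -6 + (-7 + w) = -13 + w)
-543398/P(K(B(3))) = -543398/(-13 + (1 - 2*(-2))) = -543398/(-13 + (1 + 4)) = -543398/(-13 + 5) = -543398/(-8) = -543398*(-⅛) = 271699/4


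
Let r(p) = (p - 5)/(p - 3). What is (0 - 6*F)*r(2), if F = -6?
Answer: 108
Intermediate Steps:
r(p) = (-5 + p)/(-3 + p)
(0 - 6*F)*r(2) = (0 - 6*(-6))*((-5 + 2)/(-3 + 2)) = (0 + 36)*(-3/(-1)) = 36*(-1*(-3)) = 36*3 = 108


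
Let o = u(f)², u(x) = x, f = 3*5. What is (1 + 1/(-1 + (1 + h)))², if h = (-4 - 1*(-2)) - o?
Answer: 51076/51529 ≈ 0.99121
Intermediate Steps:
f = 15
o = 225 (o = 15² = 225)
h = -227 (h = (-4 - 1*(-2)) - 1*225 = (-4 + 2) - 225 = -2 - 225 = -227)
(1 + 1/(-1 + (1 + h)))² = (1 + 1/(-1 + (1 - 227)))² = (1 + 1/(-1 - 226))² = (1 + 1/(-227))² = (1 - 1/227)² = (226/227)² = 51076/51529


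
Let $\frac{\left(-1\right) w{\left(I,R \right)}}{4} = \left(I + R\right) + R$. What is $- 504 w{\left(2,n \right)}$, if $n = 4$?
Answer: $20160$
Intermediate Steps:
$w{\left(I,R \right)} = - 8 R - 4 I$ ($w{\left(I,R \right)} = - 4 \left(\left(I + R\right) + R\right) = - 4 \left(I + 2 R\right) = - 8 R - 4 I$)
$- 504 w{\left(2,n \right)} = - 504 \left(\left(-8\right) 4 - 8\right) = - 504 \left(-32 - 8\right) = \left(-504\right) \left(-40\right) = 20160$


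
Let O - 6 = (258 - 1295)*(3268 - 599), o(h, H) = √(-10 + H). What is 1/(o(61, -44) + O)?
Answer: -2767747/7660423456063 - 3*I*√6/7660423456063 ≈ -3.613e-7 - 9.5928e-13*I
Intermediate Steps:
O = -2767747 (O = 6 + (258 - 1295)*(3268 - 599) = 6 - 1037*2669 = 6 - 2767753 = -2767747)
1/(o(61, -44) + O) = 1/(√(-10 - 44) - 2767747) = 1/(√(-54) - 2767747) = 1/(3*I*√6 - 2767747) = 1/(-2767747 + 3*I*√6)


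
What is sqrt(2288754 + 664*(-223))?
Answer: sqrt(2140682) ≈ 1463.1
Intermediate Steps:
sqrt(2288754 + 664*(-223)) = sqrt(2288754 - 148072) = sqrt(2140682)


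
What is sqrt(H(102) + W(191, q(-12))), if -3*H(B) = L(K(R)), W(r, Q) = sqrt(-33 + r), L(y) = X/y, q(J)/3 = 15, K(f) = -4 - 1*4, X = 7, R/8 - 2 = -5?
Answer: sqrt(42 + 144*sqrt(158))/12 ≈ 3.5863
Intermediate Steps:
R = -24 (R = 16 + 8*(-5) = 16 - 40 = -24)
K(f) = -8 (K(f) = -4 - 4 = -8)
q(J) = 45 (q(J) = 3*15 = 45)
L(y) = 7/y
H(B) = 7/24 (H(B) = -7/(3*(-8)) = -7*(-1)/(3*8) = -1/3*(-7/8) = 7/24)
sqrt(H(102) + W(191, q(-12))) = sqrt(7/24 + sqrt(-33 + 191)) = sqrt(7/24 + sqrt(158))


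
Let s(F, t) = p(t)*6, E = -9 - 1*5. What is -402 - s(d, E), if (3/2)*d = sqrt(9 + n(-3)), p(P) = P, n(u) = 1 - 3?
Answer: -318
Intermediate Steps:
n(u) = -2
d = 2*sqrt(7)/3 (d = 2*sqrt(9 - 2)/3 = 2*sqrt(7)/3 ≈ 1.7638)
E = -14 (E = -9 - 5 = -14)
s(F, t) = 6*t (s(F, t) = t*6 = 6*t)
-402 - s(d, E) = -402 - 6*(-14) = -402 - 1*(-84) = -402 + 84 = -318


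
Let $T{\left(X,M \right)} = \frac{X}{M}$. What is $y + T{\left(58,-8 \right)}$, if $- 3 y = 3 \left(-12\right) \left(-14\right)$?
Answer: $- \frac{701}{4} \approx -175.25$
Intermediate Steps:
$y = -168$ ($y = - \frac{3 \left(-12\right) \left(-14\right)}{3} = - \frac{\left(-36\right) \left(-14\right)}{3} = \left(- \frac{1}{3}\right) 504 = -168$)
$y + T{\left(58,-8 \right)} = -168 + \frac{58}{-8} = -168 + 58 \left(- \frac{1}{8}\right) = -168 - \frac{29}{4} = - \frac{701}{4}$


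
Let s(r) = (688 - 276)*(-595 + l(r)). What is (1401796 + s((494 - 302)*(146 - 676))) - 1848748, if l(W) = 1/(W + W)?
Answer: -35213641063/50880 ≈ -6.9209e+5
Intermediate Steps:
l(W) = 1/(2*W)
s(r) = -245140 + 206/r (s(r) = (688 - 276)*(-595 + 1/(2*r)) = 412*(-595 + 1/(2*r)) = -245140 + 206/r)
(1401796 + s((494 - 302)*(146 - 676))) - 1848748 = (1401796 + (-245140 + 206/(((494 - 302)*(146 - 676))))) - 1848748 = (1401796 + (-245140 + 206/((192*(-530))))) - 1848748 = (1401796 + (-245140 + 206/(-101760))) - 1848748 = (1401796 + (-245140 + 206*(-1/101760))) - 1848748 = (1401796 + (-245140 - 103/50880)) - 1848748 = (1401796 - 12472723303/50880) - 1848748 = 58850657177/50880 - 1848748 = -35213641063/50880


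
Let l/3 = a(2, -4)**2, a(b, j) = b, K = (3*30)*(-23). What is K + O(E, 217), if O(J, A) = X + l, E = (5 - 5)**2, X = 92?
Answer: -1966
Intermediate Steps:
K = -2070 (K = 90*(-23) = -2070)
l = 12 (l = 3*2**2 = 3*4 = 12)
E = 0 (E = 0**2 = 0)
O(J, A) = 104 (O(J, A) = 92 + 12 = 104)
K + O(E, 217) = -2070 + 104 = -1966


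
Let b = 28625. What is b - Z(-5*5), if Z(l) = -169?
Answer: 28794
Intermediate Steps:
b - Z(-5*5) = 28625 - 1*(-169) = 28625 + 169 = 28794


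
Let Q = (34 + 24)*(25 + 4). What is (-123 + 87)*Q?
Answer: -60552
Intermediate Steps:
Q = 1682 (Q = 58*29 = 1682)
(-123 + 87)*Q = (-123 + 87)*1682 = -36*1682 = -60552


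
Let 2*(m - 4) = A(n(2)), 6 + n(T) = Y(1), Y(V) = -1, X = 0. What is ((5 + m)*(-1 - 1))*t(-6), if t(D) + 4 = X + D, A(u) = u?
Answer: 110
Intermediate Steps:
n(T) = -7 (n(T) = -6 - 1 = -7)
m = 1/2 (m = 4 + (1/2)*(-7) = 4 - 7/2 = 1/2 ≈ 0.50000)
t(D) = -4 + D (t(D) = -4 + (0 + D) = -4 + D)
((5 + m)*(-1 - 1))*t(-6) = ((5 + 1/2)*(-1 - 1))*(-4 - 6) = ((11/2)*(-2))*(-10) = -11*(-10) = 110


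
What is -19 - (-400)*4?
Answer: 1581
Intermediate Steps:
-19 - (-400)*4 = -19 - 50*(-32) = -19 + 1600 = 1581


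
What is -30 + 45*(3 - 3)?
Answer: -30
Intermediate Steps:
-30 + 45*(3 - 3) = -30 + 45*0 = -30 + 0 = -30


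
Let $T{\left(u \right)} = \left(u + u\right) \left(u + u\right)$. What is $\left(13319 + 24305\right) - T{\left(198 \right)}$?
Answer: $-119192$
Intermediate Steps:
$T{\left(u \right)} = 4 u^{2}$ ($T{\left(u \right)} = 2 u 2 u = 4 u^{2}$)
$\left(13319 + 24305\right) - T{\left(198 \right)} = \left(13319 + 24305\right) - 4 \cdot 198^{2} = 37624 - 4 \cdot 39204 = 37624 - 156816 = -119192$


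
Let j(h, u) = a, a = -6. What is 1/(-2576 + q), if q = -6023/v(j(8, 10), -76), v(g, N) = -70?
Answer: -70/174297 ≈ -0.00040161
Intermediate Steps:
j(h, u) = -6
q = 6023/70 (q = -6023/(-70) = -6023*(-1/70) = 6023/70 ≈ 86.043)
1/(-2576 + q) = 1/(-2576 + 6023/70) = 1/(-174297/70) = -70/174297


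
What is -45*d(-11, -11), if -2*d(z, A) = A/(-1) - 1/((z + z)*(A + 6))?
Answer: 10881/44 ≈ 247.30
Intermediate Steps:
d(z, A) = A/2 + 1/(4*z*(6 + A)) (d(z, A) = -(A/(-1) - 1/((z + z)*(A + 6)))/2 = -(A*(-1) - 1/((2*z)*(6 + A)))/2 = -(-A - 1/(2*z*(6 + A)))/2 = A/2 + 1/(4*z*(6 + A)))
-45*d(-11, -11) = -45*(1 + 2*(-11)*(-11)² + 12*(-11)*(-11))/(4*(-11)*(6 - 11)) = -45*(-1)*(1 + 2*(-11)*121 + 1452)/(4*11*(-5)) = -45*(-1)*(-1)*(1 - 2662 + 1452)/(4*11*5) = -45*(-1)*(-1)*(-1209)/(4*11*5) = -45*(-1209/220) = 10881/44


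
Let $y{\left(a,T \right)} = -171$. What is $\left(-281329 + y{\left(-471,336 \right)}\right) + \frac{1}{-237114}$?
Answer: $- \frac{66747591001}{237114} \approx -2.815 \cdot 10^{5}$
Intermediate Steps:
$\left(-281329 + y{\left(-471,336 \right)}\right) + \frac{1}{-237114} = \left(-281329 - 171\right) + \frac{1}{-237114} = -281500 - \frac{1}{237114} = - \frac{66747591001}{237114}$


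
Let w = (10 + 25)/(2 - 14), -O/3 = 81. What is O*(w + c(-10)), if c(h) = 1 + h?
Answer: 11583/4 ≈ 2895.8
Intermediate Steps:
O = -243 (O = -3*81 = -243)
w = -35/12 (w = 35/(-12) = 35*(-1/12) = -35/12 ≈ -2.9167)
O*(w + c(-10)) = -243*(-35/12 + (1 - 10)) = -243*(-35/12 - 9) = -243*(-143/12) = 11583/4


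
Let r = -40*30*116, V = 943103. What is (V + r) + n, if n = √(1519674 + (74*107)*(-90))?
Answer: 803903 + √807054 ≈ 8.0480e+5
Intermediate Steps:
n = √807054 (n = √(1519674 + 7918*(-90)) = √(1519674 - 712620) = √807054 ≈ 898.36)
r = -139200 (r = -1200*116 = -139200)
(V + r) + n = (943103 - 139200) + √807054 = 803903 + √807054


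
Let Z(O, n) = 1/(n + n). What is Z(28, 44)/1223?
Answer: 1/107624 ≈ 9.2916e-6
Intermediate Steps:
Z(O, n) = 1/(2*n)
Z(28, 44)/1223 = ((½)/44)/1223 = ((½)*(1/44))*(1/1223) = (1/88)*(1/1223) = 1/107624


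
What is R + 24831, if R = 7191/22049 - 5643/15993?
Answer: 57229657491/2304769 ≈ 24831.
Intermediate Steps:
R = -61548/2304769 (R = 7191*(1/22049) - 5643*1/15993 = 423/1297 - 627/1777 = -61548/2304769 ≈ -0.026705)
R + 24831 = -61548/2304769 + 24831 = 57229657491/2304769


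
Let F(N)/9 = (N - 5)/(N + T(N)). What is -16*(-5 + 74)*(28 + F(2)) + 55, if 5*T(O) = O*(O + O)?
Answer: -22577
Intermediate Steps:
T(O) = 2*O²/5 (T(O) = (O*(O + O))/5 = (O*(2*O))/5 = (2*O²)/5 = 2*O²/5)
F(N) = 9*(-5 + N)/(N + 2*N²/5) (F(N) = 9*((N - 5)/(N + 2*N²/5)) = 9*((-5 + N)/(N + 2*N²/5)) = 9*(-5 + N)/(N + 2*N²/5))
-16*(-5 + 74)*(28 + F(2)) + 55 = -16*(-5 + 74)*(28 + 45*(-5 + 2)/(2*(5 + 2*2))) + 55 = -1104*(28 + 45*(½)*(-3)/(5 + 4)) + 55 = -1104*(28 + 45*(½)*(-3)/9) + 55 = -1104*(28 + 45*(½)*(⅑)*(-3)) + 55 = -1104*(28 - 15/2) + 55 = -1104*41/2 + 55 = -16*2829/2 + 55 = -22632 + 55 = -22577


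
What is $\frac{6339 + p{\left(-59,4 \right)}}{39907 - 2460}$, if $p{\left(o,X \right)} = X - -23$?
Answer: $\frac{6366}{37447} \approx 0.17$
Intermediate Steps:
$p{\left(o,X \right)} = 23 + X$ ($p{\left(o,X \right)} = X + 23 = 23 + X$)
$\frac{6339 + p{\left(-59,4 \right)}}{39907 - 2460} = \frac{6339 + \left(23 + 4\right)}{39907 - 2460} = \frac{6339 + 27}{37447} = 6366 \cdot \frac{1}{37447} = \frac{6366}{37447}$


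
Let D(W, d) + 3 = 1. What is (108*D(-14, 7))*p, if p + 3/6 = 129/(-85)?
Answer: 37044/85 ≈ 435.81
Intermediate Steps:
D(W, d) = -2 (D(W, d) = -3 + 1 = -2)
p = -343/170 (p = -½ + 129/(-85) = -½ + 129*(-1/85) = -½ - 129/85 = -343/170 ≈ -2.0176)
(108*D(-14, 7))*p = (108*(-2))*(-343/170) = -216*(-343/170) = 37044/85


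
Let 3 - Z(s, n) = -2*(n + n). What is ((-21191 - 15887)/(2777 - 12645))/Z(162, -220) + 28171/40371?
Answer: 121150803209/174690080778 ≈ 0.69352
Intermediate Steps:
Z(s, n) = 3 + 4*n (Z(s, n) = 3 - (-2)*(n + n) = 3 - (-2)*2*n = 3 - (-4)*n = 3 + 4*n)
((-21191 - 15887)/(2777 - 12645))/Z(162, -220) + 28171/40371 = ((-21191 - 15887)/(2777 - 12645))/(3 + 4*(-220)) + 28171/40371 = (-37078/(-9868))/(3 - 880) + 28171*(1/40371) = -37078*(-1/9868)/(-877) + 28171/40371 = (18539/4934)*(-1/877) + 28171/40371 = -18539/4327118 + 28171/40371 = 121150803209/174690080778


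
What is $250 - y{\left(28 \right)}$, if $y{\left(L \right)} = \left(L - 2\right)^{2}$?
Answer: $-426$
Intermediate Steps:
$y{\left(L \right)} = \left(-2 + L\right)^{2}$
$250 - y{\left(28 \right)} = 250 - \left(-2 + 28\right)^{2} = 250 - 26^{2} = 250 - 676 = -426$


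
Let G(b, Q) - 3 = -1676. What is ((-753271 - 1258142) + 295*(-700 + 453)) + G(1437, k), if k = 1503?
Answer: -2085951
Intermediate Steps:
G(b, Q) = -1673 (G(b, Q) = 3 - 1676 = -1673)
((-753271 - 1258142) + 295*(-700 + 453)) + G(1437, k) = ((-753271 - 1258142) + 295*(-700 + 453)) - 1673 = (-2011413 + 295*(-247)) - 1673 = (-2011413 - 72865) - 1673 = -2084278 - 1673 = -2085951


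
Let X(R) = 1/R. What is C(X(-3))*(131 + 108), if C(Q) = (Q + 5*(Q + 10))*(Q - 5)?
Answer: -61184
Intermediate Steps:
X(R) = 1/R
C(Q) = (-5 + Q)*(50 + 6*Q) (C(Q) = (Q + 5*(10 + Q))*(-5 + Q) = (Q + (50 + 5*Q))*(-5 + Q) = (50 + 6*Q)*(-5 + Q) = (-5 + Q)*(50 + 6*Q))
C(X(-3))*(131 + 108) = (-250 + 6*(1/(-3))² + 20/(-3))*(131 + 108) = (-250 + 6*(-⅓)² + 20*(-⅓))*239 = (-250 + 6*(⅑) - 20/3)*239 = (-250 + ⅔ - 20/3)*239 = -256*239 = -61184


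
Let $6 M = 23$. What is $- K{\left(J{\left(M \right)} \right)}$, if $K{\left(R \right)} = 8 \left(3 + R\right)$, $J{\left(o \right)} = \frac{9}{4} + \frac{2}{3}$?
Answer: $- \frac{142}{3} \approx -47.333$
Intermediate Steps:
$M = \frac{23}{6}$ ($M = \frac{1}{6} \cdot 23 = \frac{23}{6} \approx 3.8333$)
$J{\left(o \right)} = \frac{35}{12}$ ($J{\left(o \right)} = 9 \cdot \frac{1}{4} + 2 \cdot \frac{1}{3} = \frac{9}{4} + \frac{2}{3} = \frac{35}{12}$)
$K{\left(R \right)} = 24 + 8 R$
$- K{\left(J{\left(M \right)} \right)} = - (24 + 8 \cdot \frac{35}{12}) = - (24 + \frac{70}{3}) = \left(-1\right) \frac{142}{3} = - \frac{142}{3}$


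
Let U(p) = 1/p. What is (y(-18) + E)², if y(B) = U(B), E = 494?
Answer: 79049881/324 ≈ 2.4398e+5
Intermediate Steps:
U(p) = 1/p
y(B) = 1/B
(y(-18) + E)² = (1/(-18) + 494)² = (-1/18 + 494)² = (8891/18)² = 79049881/324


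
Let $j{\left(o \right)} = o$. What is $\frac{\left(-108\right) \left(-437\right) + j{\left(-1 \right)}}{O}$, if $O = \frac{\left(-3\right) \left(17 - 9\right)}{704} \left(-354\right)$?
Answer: $\frac{2076580}{531} \approx 3910.7$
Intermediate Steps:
$O = \frac{531}{44}$ ($O = \left(-3\right) 8 \cdot \frac{1}{704} \left(-354\right) = \left(-24\right) \frac{1}{704} \left(-354\right) = \left(- \frac{3}{88}\right) \left(-354\right) = \frac{531}{44} \approx 12.068$)
$\frac{\left(-108\right) \left(-437\right) + j{\left(-1 \right)}}{O} = \frac{\left(-108\right) \left(-437\right) - 1}{\frac{531}{44}} = \left(47196 - 1\right) \frac{44}{531} = 47195 \cdot \frac{44}{531} = \frac{2076580}{531}$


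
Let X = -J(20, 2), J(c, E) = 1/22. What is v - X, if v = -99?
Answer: -2177/22 ≈ -98.955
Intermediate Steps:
J(c, E) = 1/22
X = -1/22 (X = -1*1/22 = -1/22 ≈ -0.045455)
v - X = -99 - 1*(-1/22) = -99 + 1/22 = -2177/22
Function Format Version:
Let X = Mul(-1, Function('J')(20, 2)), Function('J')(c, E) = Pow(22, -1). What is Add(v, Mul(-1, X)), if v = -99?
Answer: Rational(-2177, 22) ≈ -98.955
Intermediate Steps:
Function('J')(c, E) = Rational(1, 22)
X = Rational(-1, 22) (X = Mul(-1, Rational(1, 22)) = Rational(-1, 22) ≈ -0.045455)
Add(v, Mul(-1, X)) = Add(-99, Mul(-1, Rational(-1, 22))) = Add(-99, Rational(1, 22)) = Rational(-2177, 22)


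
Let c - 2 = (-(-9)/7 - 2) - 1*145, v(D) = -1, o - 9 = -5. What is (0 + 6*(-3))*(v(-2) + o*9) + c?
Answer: -5416/7 ≈ -773.71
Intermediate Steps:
o = 4 (o = 9 - 5 = 4)
c = -1006/7 (c = 2 + ((-(-9)/7 - 2) - 1*145) = 2 + ((-(-9)/7 - 2) - 145) = 2 + ((-3*(-3/7) - 2) - 145) = 2 + ((9/7 - 2) - 145) = 2 + (-5/7 - 145) = 2 - 1020/7 = -1006/7 ≈ -143.71)
(0 + 6*(-3))*(v(-2) + o*9) + c = (0 + 6*(-3))*(-1 + 4*9) - 1006/7 = (0 - 18)*(-1 + 36) - 1006/7 = -18*35 - 1006/7 = -630 - 1006/7 = -5416/7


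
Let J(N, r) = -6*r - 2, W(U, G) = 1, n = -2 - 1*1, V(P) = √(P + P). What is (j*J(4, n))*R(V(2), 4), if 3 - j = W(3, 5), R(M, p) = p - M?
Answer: 64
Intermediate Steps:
V(P) = √2*√P (V(P) = √(2*P) = √2*√P)
n = -3 (n = -2 - 1 = -3)
J(N, r) = -2 - 6*r
j = 2 (j = 3 - 1*1 = 3 - 1 = 2)
(j*J(4, n))*R(V(2), 4) = (2*(-2 - 6*(-3)))*(4 - √2*√2) = (2*(-2 + 18))*(4 - 1*2) = (2*16)*(4 - 2) = 32*2 = 64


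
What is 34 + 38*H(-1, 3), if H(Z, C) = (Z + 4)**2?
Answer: 376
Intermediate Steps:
H(Z, C) = (4 + Z)**2
34 + 38*H(-1, 3) = 34 + 38*(4 - 1)**2 = 34 + 38*3**2 = 34 + 38*9 = 34 + 342 = 376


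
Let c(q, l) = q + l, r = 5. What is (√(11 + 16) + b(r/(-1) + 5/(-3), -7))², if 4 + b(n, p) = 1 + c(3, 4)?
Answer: 43 + 24*√3 ≈ 84.569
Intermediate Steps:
c(q, l) = l + q
b(n, p) = 4 (b(n, p) = -4 + (1 + (4 + 3)) = -4 + (1 + 7) = -4 + 8 = 4)
(√(11 + 16) + b(r/(-1) + 5/(-3), -7))² = (√(11 + 16) + 4)² = (√27 + 4)² = (3*√3 + 4)² = (4 + 3*√3)²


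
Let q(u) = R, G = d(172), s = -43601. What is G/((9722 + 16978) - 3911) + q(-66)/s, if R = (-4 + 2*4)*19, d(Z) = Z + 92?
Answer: 9778700/993623189 ≈ 0.0098415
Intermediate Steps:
d(Z) = 92 + Z
G = 264 (G = 92 + 172 = 264)
R = 76 (R = (-4 + 8)*19 = 4*19 = 76)
q(u) = 76
G/((9722 + 16978) - 3911) + q(-66)/s = 264/((9722 + 16978) - 3911) + 76/(-43601) = 264/(26700 - 3911) + 76*(-1/43601) = 264/22789 - 76/43601 = 9778700/993623189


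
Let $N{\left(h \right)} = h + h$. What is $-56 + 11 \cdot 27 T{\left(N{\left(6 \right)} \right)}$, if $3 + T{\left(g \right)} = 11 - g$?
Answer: $-1244$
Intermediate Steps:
$N{\left(h \right)} = 2 h$
$T{\left(g \right)} = 8 - g$ ($T{\left(g \right)} = -3 - \left(-11 + g\right) = 8 - g$)
$-56 + 11 \cdot 27 T{\left(N{\left(6 \right)} \right)} = -56 + 11 \cdot 27 \left(8 - 2 \cdot 6\right) = -56 + 297 \left(8 - 12\right) = -56 + 297 \left(-4\right) = -56 - 1188 = -1244$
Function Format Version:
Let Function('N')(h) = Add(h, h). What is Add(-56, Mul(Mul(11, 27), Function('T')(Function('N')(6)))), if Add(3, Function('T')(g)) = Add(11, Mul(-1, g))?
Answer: -1244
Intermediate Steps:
Function('N')(h) = Mul(2, h)
Function('T')(g) = Add(8, Mul(-1, g)) (Function('T')(g) = Add(-3, Add(11, Mul(-1, g))) = Add(8, Mul(-1, g)))
Add(-56, Mul(Mul(11, 27), Function('T')(Function('N')(6)))) = Add(-56, Mul(Mul(11, 27), Add(8, Mul(-1, Mul(2, 6))))) = Add(-56, Mul(297, Add(8, Mul(-1, 12)))) = Add(-56, Mul(297, Add(8, -12))) = Add(-56, Mul(297, -4)) = Add(-56, -1188) = -1244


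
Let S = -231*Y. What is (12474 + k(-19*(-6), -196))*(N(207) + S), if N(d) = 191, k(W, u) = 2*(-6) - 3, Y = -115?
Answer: 333353004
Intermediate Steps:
k(W, u) = -15 (k(W, u) = -12 - 3 = -15)
S = 26565 (S = -231*(-115) = 26565)
(12474 + k(-19*(-6), -196))*(N(207) + S) = (12474 - 15)*(191 + 26565) = 12459*26756 = 333353004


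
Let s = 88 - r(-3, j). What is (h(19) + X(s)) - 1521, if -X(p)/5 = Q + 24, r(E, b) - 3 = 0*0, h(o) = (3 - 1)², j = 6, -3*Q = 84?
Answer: -1497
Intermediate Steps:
Q = -28 (Q = -⅓*84 = -28)
h(o) = 4 (h(o) = 2² = 4)
r(E, b) = 3 (r(E, b) = 3 + 0*0 = 3 + 0 = 3)
s = 85 (s = 88 - 1*3 = 88 - 3 = 85)
X(p) = 20 (X(p) = -5*(-28 + 24) = -5*(-4) = 20)
(h(19) + X(s)) - 1521 = (4 + 20) - 1521 = 24 - 1521 = -1497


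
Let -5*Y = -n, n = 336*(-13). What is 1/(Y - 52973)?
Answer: -5/269233 ≈ -1.8571e-5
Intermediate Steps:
n = -4368
Y = -4368/5 (Y = -(-1)*(-4368)/5 = -⅕*4368 = -4368/5 ≈ -873.60)
1/(Y - 52973) = 1/(-4368/5 - 52973) = 1/(-269233/5) = -5/269233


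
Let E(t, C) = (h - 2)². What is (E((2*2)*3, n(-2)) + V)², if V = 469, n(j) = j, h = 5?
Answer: 228484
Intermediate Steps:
E(t, C) = 9 (E(t, C) = (5 - 2)² = 3² = 9)
(E((2*2)*3, n(-2)) + V)² = (9 + 469)² = 478² = 228484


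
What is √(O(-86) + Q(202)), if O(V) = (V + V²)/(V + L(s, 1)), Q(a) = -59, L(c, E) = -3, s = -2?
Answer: I*√1117929/89 ≈ 11.88*I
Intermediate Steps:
O(V) = (V + V²)/(-3 + V) (O(V) = (V + V²)/(V - 3) = (V + V²)/(-3 + V))
√(O(-86) + Q(202)) = √(-86*(1 - 86)/(-3 - 86) - 59) = √(-86*(-85)/(-89) - 59) = √(-86*(-1/89)*(-85) - 59) = √(-7310/89 - 59) = √(-12561/89) = I*√1117929/89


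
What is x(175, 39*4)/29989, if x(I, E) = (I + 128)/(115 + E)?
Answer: 303/8127019 ≈ 3.7283e-5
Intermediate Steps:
x(I, E) = (128 + I)/(115 + E)
x(175, 39*4)/29989 = ((128 + 175)/(115 + 39*4))/29989 = (303/(115 + 156))*(1/29989) = (303/271)*(1/29989) = 303/8127019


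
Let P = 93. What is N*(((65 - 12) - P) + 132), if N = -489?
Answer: -44988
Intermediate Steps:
N*(((65 - 12) - P) + 132) = -489*(((65 - 12) - 1*93) + 132) = -489*((53 - 93) + 132) = -489*(-40 + 132) = -489*92 = -44988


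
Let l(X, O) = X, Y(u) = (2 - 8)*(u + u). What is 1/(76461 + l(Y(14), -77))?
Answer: 1/76293 ≈ 1.3107e-5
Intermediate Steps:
Y(u) = -12*u
1/(76461 + l(Y(14), -77)) = 1/(76461 - 12*14) = 1/(76461 - 168) = 1/76293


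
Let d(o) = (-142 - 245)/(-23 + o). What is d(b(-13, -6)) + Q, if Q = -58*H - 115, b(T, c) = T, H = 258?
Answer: -60273/4 ≈ -15068.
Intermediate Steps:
d(o) = -387/(-23 + o)
Q = -15079 (Q = -58*258 - 115 = -14964 - 115 = -15079)
d(b(-13, -6)) + Q = -387/(-23 - 13) - 15079 = -387/(-36) - 15079 = -387*(-1/36) - 15079 = 43/4 - 15079 = -60273/4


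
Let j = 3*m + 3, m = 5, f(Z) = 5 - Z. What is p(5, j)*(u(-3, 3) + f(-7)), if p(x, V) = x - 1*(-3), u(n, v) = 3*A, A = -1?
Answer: 72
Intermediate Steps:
u(n, v) = -3 (u(n, v) = 3*(-1) = -3)
j = 18 (j = 3*5 + 3 = 15 + 3 = 18)
p(x, V) = 3 + x (p(x, V) = x + 3 = 3 + x)
p(5, j)*(u(-3, 3) + f(-7)) = (3 + 5)*(-3 + (5 - 1*(-7))) = 8*(-3 + (5 + 7)) = 8*(-3 + 12) = 8*9 = 72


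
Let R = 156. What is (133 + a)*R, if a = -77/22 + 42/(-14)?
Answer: 19734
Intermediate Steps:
a = -13/2 (a = -77*1/22 + 42*(-1/14) = -7/2 - 3 = -13/2 ≈ -6.5000)
(133 + a)*R = (133 - 13/2)*156 = (253/2)*156 = 19734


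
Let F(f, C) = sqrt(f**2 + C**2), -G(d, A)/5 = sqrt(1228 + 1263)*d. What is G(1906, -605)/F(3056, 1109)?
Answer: -9530*sqrt(26327421347)/10569017 ≈ -146.31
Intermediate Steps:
G(d, A) = -5*d*sqrt(2491) (G(d, A) = -5*sqrt(1228 + 1263)*d = -5*sqrt(2491)*d = -5*d*sqrt(2491))
F(f, C) = sqrt(C**2 + f**2)
G(1906, -605)/F(3056, 1109) = (-5*1906*sqrt(2491))/(sqrt(1109**2 + 3056**2)) = (-9530*sqrt(2491))/(sqrt(1229881 + 9339136)) = (-9530*sqrt(2491))/(sqrt(10569017)) = (-9530*sqrt(2491))*(sqrt(10569017)/10569017) = -9530*sqrt(26327421347)/10569017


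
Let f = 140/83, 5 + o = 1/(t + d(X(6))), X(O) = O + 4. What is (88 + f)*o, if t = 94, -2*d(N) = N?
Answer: -3305136/7387 ≈ -447.43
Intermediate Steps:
X(O) = 4 + O
d(N) = -N/2
o = -444/89 (o = -5 + 1/(94 - (4 + 6)/2) = -5 + 1/(94 - 1/2*10) = -5 + 1/(94 - 5) = -5 + 1/89 = -444/89 ≈ -4.9888)
f = 140/83 (f = 140*(1/83) = 140/83 ≈ 1.6867)
(88 + f)*o = (88 + 140/83)*(-444/89) = (7444/83)*(-444/89) = -3305136/7387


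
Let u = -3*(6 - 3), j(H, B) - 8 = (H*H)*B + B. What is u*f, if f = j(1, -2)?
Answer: -36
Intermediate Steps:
j(H, B) = 8 + B + B*H² (j(H, B) = 8 + ((H*H)*B + B) = 8 + (H²*B + B) = 8 + (B*H² + B) = 8 + (B + B*H²) = 8 + B + B*H²)
f = 4 (f = 8 - 2 - 2*1² = 8 - 2 - 2*1 = 8 - 2 - 2 = 4)
u = -9 (u = -3*3 = -9)
u*f = -9*4 = -36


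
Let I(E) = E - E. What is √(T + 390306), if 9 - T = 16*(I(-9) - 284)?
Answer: √394859 ≈ 628.38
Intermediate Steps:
I(E) = 0
T = 4553 (T = 9 - 16*(0 - 284) = 9 - 16*(-284) = 9 - 1*(-4544) = 9 + 4544 = 4553)
√(T + 390306) = √(4553 + 390306) = √394859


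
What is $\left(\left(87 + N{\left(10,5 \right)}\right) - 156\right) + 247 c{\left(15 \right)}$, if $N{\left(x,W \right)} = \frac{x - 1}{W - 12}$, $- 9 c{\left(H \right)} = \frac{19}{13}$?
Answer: $- \frac{6955}{63} \approx -110.4$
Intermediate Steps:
$c{\left(H \right)} = - \frac{19}{117}$ ($c{\left(H \right)} = - \frac{19 \cdot \frac{1}{13}}{9} = \left(- \frac{1}{9}\right) \frac{19}{13} = - \frac{19}{117}$)
$N{\left(x,W \right)} = \frac{-1 + x}{-12 + W}$
$\left(\left(87 + N{\left(10,5 \right)}\right) - 156\right) + 247 c{\left(15 \right)} = \left(\left(87 + \frac{-1 + 10}{-12 + 5}\right) - 156\right) + 247 \left(- \frac{19}{117}\right) = \left(\left(87 + \frac{1}{-7} \cdot 9\right) - 156\right) - \frac{361}{9} = \left(\left(87 - \frac{9}{7}\right) - 156\right) - \frac{361}{9} = \left(\frac{600}{7} - 156\right) - \frac{361}{9} = - \frac{492}{7} - \frac{361}{9} = - \frac{6955}{63}$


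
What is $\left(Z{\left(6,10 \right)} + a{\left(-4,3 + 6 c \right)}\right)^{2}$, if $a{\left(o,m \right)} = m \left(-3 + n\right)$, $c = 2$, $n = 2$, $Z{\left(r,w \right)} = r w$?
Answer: $2025$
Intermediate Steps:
$a{\left(o,m \right)} = - m$ ($a{\left(o,m \right)} = m \left(-3 + 2\right) = m \left(-1\right) = - m$)
$\left(Z{\left(6,10 \right)} + a{\left(-4,3 + 6 c \right)}\right)^{2} = \left(6 \cdot 10 - \left(3 + 6 \cdot 2\right)\right)^{2} = \left(60 - \left(3 + 12\right)\right)^{2} = \left(60 - 15\right)^{2} = 45^{2} = 2025$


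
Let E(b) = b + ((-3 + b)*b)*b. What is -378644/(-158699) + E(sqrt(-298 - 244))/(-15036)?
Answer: 905874435/397699694 + 541*I*sqrt(542)/15036 ≈ 2.2778 + 0.83765*I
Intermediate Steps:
E(b) = b + b**2*(-3 + b) (E(b) = b + (b*(-3 + b))*b = b + b**2*(-3 + b))
-378644/(-158699) + E(sqrt(-298 - 244))/(-15036) = -378644/(-158699) + (sqrt(-298 - 244)*(1 + (sqrt(-298 - 244))**2 - 3*sqrt(-298 - 244)))/(-15036) = -378644*(-1/158699) + (sqrt(-542)*(1 + (sqrt(-542))**2 - 3*I*sqrt(542)))*(-1/15036) = 378644/158699 + ((I*sqrt(542))*(1 + (I*sqrt(542))**2 - 3*I*sqrt(542)))*(-1/15036) = 378644/158699 + ((I*sqrt(542))*(1 - 542 - 3*I*sqrt(542)))*(-1/15036) = 378644/158699 + ((I*sqrt(542))*(-541 - 3*I*sqrt(542)))*(-1/15036) = 378644/158699 + (I*sqrt(542)*(-541 - 3*I*sqrt(542)))*(-1/15036) = 378644/158699 - I*sqrt(542)*(-541 - 3*I*sqrt(542))/15036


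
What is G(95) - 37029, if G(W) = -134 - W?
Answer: -37258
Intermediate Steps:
G(95) - 37029 = (-134 - 1*95) - 37029 = (-134 - 95) - 37029 = -229 - 37029 = -37258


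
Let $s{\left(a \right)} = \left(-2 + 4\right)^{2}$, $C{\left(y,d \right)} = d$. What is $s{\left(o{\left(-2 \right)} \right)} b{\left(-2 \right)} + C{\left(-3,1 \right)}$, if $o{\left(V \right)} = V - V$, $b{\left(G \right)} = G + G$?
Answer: $-15$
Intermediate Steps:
$b{\left(G \right)} = 2 G$
$o{\left(V \right)} = 0$
$s{\left(a \right)} = 4$ ($s{\left(a \right)} = 2^{2} = 4$)
$s{\left(o{\left(-2 \right)} \right)} b{\left(-2 \right)} + C{\left(-3,1 \right)} = 4 \cdot 2 \left(-2\right) + 1 = 4 \left(-4\right) + 1 = -16 + 1 = -15$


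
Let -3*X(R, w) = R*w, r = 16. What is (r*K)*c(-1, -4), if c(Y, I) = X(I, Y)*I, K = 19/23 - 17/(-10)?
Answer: 74368/345 ≈ 215.56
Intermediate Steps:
K = 581/230 (K = 19*(1/23) - 17*(-⅒) = 19/23 + 17/10 = 581/230 ≈ 2.5261)
X(R, w) = -R*w/3
c(Y, I) = -Y*I²/3 (c(Y, I) = (-I*Y/3)*I = -Y*I²/3)
(r*K)*c(-1, -4) = (16*(581/230))*(-⅓*(-1)*(-4)²) = 4648*(-⅓*(-1)*16)/115 = (4648/115)*(16/3) = 74368/345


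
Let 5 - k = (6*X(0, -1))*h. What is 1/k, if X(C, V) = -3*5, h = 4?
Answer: 1/365 ≈ 0.0027397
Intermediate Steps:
X(C, V) = -15
k = 365 (k = 5 - 6*(-15)*4 = 5 - (-90)*4 = 5 - 1*(-360) = 5 + 360 = 365)
1/k = 1/365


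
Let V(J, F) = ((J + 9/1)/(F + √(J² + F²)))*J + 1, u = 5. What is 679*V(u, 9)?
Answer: -82159/5 + 9506*√106/5 ≈ 3142.3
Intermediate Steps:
V(J, F) = 1 + J*(9 + J)/(F + √(F² + J²)) (V(J, F) = ((J + 9*1)/(F + √(F² + J²)))*J + 1 = ((J + 9)/(F + √(F² + J²)))*J + 1 = ((9 + J)/(F + √(F² + J²)))*J + 1 = J*(9 + J)/(F + √(F² + J²)) + 1 = 1 + J*(9 + J)/(F + √(F² + J²)))
679*V(u, 9) = 679*((9 + 5² + √(9² + 5²) + 9*5)/(9 + √(9² + 5²))) = 679*((9 + 25 + √(81 + 25) + 45)/(9 + √(81 + 25))) = 679*((9 + 25 + √106 + 45)/(9 + √106)) = 679*((79 + √106)/(9 + √106)) = 679*(79 + √106)/(9 + √106)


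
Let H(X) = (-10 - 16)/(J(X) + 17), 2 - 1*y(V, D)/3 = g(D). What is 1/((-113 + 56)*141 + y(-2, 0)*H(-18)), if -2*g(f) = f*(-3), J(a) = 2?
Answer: -19/152859 ≈ -0.00012430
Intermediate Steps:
g(f) = 3*f/2 (g(f) = -f*(-3)/2 = -(-3)*f/2 = 3*f/2)
y(V, D) = 6 - 9*D/2
H(X) = -26/19 (H(X) = (-10 - 16)/(2 + 17) = -26/19)
1/((-113 + 56)*141 + y(-2, 0)*H(-18)) = 1/((-113 + 56)*141 + (6 - 9/2*0)*(-26/19)) = 1/(-57*141 + (6 + 0)*(-26/19)) = 1/(-8037 + 6*(-26/19)) = 1/(-8037 - 156/19) = 1/(-152859/19) = -19/152859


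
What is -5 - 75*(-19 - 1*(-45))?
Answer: -1955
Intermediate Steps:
-5 - 75*(-19 - 1*(-45)) = -5 - 75*(-19 + 45) = -5 - 75*26 = -5 - 1950 = -1955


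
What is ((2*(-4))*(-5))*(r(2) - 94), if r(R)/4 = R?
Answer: -3440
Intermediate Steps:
r(R) = 4*R
((2*(-4))*(-5))*(r(2) - 94) = ((2*(-4))*(-5))*(4*2 - 94) = (-8*(-5))*(8 - 94) = 40*(-86) = -3440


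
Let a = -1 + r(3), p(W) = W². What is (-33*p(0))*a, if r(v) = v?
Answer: 0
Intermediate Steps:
a = 2 (a = -1 + 3 = 2)
(-33*p(0))*a = -33*0²*2 = -33*0*2 = 0*2 = 0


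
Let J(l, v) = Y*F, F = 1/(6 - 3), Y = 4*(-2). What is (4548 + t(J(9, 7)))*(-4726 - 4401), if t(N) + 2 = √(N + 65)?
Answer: -41491342 - 9127*√561/3 ≈ -4.1563e+7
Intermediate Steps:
Y = -8
F = ⅓ (F = 1/3 = ⅓ ≈ 0.33333)
J(l, v) = -8/3 (J(l, v) = -8*⅓ = -8/3)
t(N) = -2 + √(65 + N) (t(N) = -2 + √(N + 65) = -2 + √(65 + N))
(4548 + t(J(9, 7)))*(-4726 - 4401) = (4548 + (-2 + √(65 - 8/3)))*(-4726 - 4401) = (4548 + (-2 + √(187/3)))*(-9127) = (4548 + (-2 + √561/3))*(-9127) = (4546 + √561/3)*(-9127) = -41491342 - 9127*√561/3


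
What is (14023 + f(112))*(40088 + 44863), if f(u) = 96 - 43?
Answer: 1195770276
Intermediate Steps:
f(u) = 53
(14023 + f(112))*(40088 + 44863) = (14023 + 53)*(40088 + 44863) = 14076*84951 = 1195770276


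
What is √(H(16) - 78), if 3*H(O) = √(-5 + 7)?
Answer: √(-702 + 3*√2)/3 ≈ 8.805*I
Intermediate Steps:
H(O) = √2/3 (H(O) = √(-5 + 7)/3 = √2/3)
√(H(16) - 78) = √(√2/3 - 78) = √(-78 + √2/3)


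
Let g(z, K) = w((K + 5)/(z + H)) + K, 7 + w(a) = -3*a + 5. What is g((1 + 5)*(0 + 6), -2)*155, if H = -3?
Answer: -7285/11 ≈ -662.27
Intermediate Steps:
w(a) = -2 - 3*a (w(a) = -7 + (-3*a + 5) = -7 + (5 - 3*a) = -2 - 3*a)
g(z, K) = -2 + K - 3*(5 + K)/(-3 + z) (g(z, K) = (-2 - 3*(K + 5)/(z - 3)) + K = (-2 - 3*(5 + K)/(-3 + z)) + K = -2 + K - 3*(5 + K)/(-3 + z))
g((1 + 5)*(0 + 6), -2)*155 = ((-15 - 3*(-2) + (-3 + (1 + 5)*(0 + 6))*(-2 - 2))/(-3 + (1 + 5)*(0 + 6)))*155 = ((-15 + 6 + (-3 + 6*6)*(-4))/(-3 + 6*6))*155 = ((-15 + 6 + (-3 + 36)*(-4))/(-3 + 36))*155 = ((-15 + 6 + 33*(-4))/33)*155 = ((-15 + 6 - 132)/33)*155 = ((1/33)*(-141))*155 = -47/11*155 = -7285/11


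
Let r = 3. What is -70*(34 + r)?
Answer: -2590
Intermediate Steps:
-70*(34 + r) = -70*(34 + 3) = -70*37 = -2590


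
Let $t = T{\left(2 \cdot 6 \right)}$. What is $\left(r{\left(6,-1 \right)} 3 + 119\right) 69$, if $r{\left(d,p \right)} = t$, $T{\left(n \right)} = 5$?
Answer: $9246$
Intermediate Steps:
$t = 5$
$r{\left(d,p \right)} = 5$
$\left(r{\left(6,-1 \right)} 3 + 119\right) 69 = \left(5 \cdot 3 + 119\right) 69 = \left(15 + 119\right) 69 = 134 \cdot 69 = 9246$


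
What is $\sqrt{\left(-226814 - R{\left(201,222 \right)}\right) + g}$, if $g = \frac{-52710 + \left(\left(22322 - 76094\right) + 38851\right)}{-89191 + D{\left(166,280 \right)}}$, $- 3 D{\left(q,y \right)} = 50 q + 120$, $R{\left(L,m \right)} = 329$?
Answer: $\frac{i \sqrt{17301911501530258}}{275993} \approx 476.59 i$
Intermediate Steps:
$D{\left(q,y \right)} = -40 - \frac{50 q}{3}$ ($D{\left(q,y \right)} = - \frac{50 q + 120}{3} = - \frac{120 + 50 q}{3} = -40 - \frac{50 q}{3}$)
$g = \frac{202893}{275993}$ ($g = \frac{-52710 + \left(\left(22322 - 76094\right) + 38851\right)}{-89191 - \frac{8420}{3}} = \frac{-52710 + \left(-53772 + 38851\right)}{-89191 - \frac{8420}{3}} = \frac{-52710 - 14921}{-89191 - \frac{8420}{3}} = - \frac{67631}{- \frac{275993}{3}} = \left(-67631\right) \left(- \frac{3}{275993}\right) = \frac{202893}{275993} \approx 0.73514$)
$\sqrt{\left(-226814 - R{\left(201,222 \right)}\right) + g} = \sqrt{\left(-226814 - 329\right) + \frac{202893}{275993}} = \sqrt{-227143 + \frac{202893}{275993}} = \sqrt{- \frac{62689675106}{275993}} = \frac{i \sqrt{17301911501530258}}{275993}$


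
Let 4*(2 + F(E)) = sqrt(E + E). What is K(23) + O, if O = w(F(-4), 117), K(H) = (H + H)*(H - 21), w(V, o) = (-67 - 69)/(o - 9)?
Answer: 2450/27 ≈ 90.741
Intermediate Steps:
F(E) = -2 + sqrt(2)*sqrt(E)/4 (F(E) = -2 + sqrt(E + E)/4 = -2 + sqrt(2*E)/4 = -2 + (sqrt(2)*sqrt(E))/4 = -2 + sqrt(2)*sqrt(E)/4)
w(V, o) = -136/(-9 + o)
K(H) = 2*H*(-21 + H) (K(H) = (2*H)*(-21 + H) = 2*H*(-21 + H))
O = -34/27 (O = -136/(-9 + 117) = -136/108 = -136*1/108 = -34/27 ≈ -1.2593)
K(23) + O = 2*23*(-21 + 23) - 34/27 = 2*23*2 - 34/27 = 92 - 34/27 = 2450/27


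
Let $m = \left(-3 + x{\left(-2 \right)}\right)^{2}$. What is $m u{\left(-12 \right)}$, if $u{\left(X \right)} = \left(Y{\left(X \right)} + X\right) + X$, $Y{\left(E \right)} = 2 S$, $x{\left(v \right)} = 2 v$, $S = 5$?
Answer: $-686$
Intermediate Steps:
$Y{\left(E \right)} = 10$ ($Y{\left(E \right)} = 2 \cdot 5 = 10$)
$u{\left(X \right)} = 10 + 2 X$ ($u{\left(X \right)} = \left(10 + X\right) + X = 10 + 2 X$)
$m = 49$ ($m = \left(-3 + 2 \left(-2\right)\right)^{2} = \left(-3 - 4\right)^{2} = \left(-7\right)^{2} = 49$)
$m u{\left(-12 \right)} = 49 \left(10 + 2 \left(-12\right)\right) = 49 \left(10 - 24\right) = 49 \left(-14\right) = -686$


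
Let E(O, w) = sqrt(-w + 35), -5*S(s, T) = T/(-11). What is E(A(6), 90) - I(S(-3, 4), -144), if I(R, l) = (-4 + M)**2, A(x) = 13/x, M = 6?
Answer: -4 + I*sqrt(55) ≈ -4.0 + 7.4162*I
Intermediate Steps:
S(s, T) = T/55 (S(s, T) = -T/(5*(-11)) = -T*(-1)/(5*11) = -(-1)*T/55 = T/55)
E(O, w) = sqrt(35 - w)
I(R, l) = 4 (I(R, l) = (-4 + 6)**2 = 2**2 = 4)
E(A(6), 90) - I(S(-3, 4), -144) = sqrt(35 - 1*90) - 1*4 = sqrt(35 - 90) - 4 = sqrt(-55) - 4 = I*sqrt(55) - 4 = -4 + I*sqrt(55)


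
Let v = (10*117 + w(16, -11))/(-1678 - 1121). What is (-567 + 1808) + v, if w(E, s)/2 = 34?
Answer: 3472321/2799 ≈ 1240.6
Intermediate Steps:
w(E, s) = 68 (w(E, s) = 2*34 = 68)
v = -1238/2799 (v = (10*117 + 68)/(-1678 - 1121) = (1170 + 68)/(-2799) = 1238*(-1/2799) = -1238/2799 ≈ -0.44230)
(-567 + 1808) + v = (-567 + 1808) - 1238/2799 = 1241 - 1238/2799 = 3472321/2799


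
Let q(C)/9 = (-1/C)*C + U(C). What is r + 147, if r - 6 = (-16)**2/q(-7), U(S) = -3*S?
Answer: 6949/45 ≈ 154.42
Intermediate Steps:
q(C) = -9 - 27*C (q(C) = 9*((-1/C)*C - 3*C) = 9*(-1 - 3*C) = -9 - 27*C)
r = 334/45 (r = 6 + (-16)**2/(-9 - 27*(-7)) = 6 + 256/(-9 + 189) = 6 + 256/180 = 6 + 256*(1/180) = 6 + 64/45 = 334/45 ≈ 7.4222)
r + 147 = 334/45 + 147 = 6949/45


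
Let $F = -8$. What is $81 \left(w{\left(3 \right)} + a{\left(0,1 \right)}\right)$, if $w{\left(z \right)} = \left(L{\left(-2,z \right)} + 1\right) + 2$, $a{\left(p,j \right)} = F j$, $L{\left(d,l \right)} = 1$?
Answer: $-324$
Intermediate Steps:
$a{\left(p,j \right)} = - 8 j$
$w{\left(z \right)} = 4$ ($w{\left(z \right)} = \left(1 + 1\right) + 2 = 2 + 2 = 4$)
$81 \left(w{\left(3 \right)} + a{\left(0,1 \right)}\right) = 81 \left(4 - 8\right) = 81 \left(-4\right) = -324$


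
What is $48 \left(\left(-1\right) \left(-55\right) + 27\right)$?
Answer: $3936$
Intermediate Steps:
$48 \left(\left(-1\right) \left(-55\right) + 27\right) = 48 \left(55 + 27\right) = 48 \cdot 82 = 3936$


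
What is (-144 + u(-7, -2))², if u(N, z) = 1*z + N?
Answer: 23409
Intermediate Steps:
u(N, z) = N + z (u(N, z) = z + N = N + z)
(-144 + u(-7, -2))² = (-144 + (-7 - 2))² = (-144 - 9)² = (-153)² = 23409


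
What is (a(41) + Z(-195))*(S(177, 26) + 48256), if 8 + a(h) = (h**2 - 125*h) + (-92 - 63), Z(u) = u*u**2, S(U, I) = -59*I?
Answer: -346606316004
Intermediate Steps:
Z(u) = u**3
a(h) = -163 + h**2 - 125*h (a(h) = -8 + ((h**2 - 125*h) + (-92 - 63)) = -8 + ((h**2 - 125*h) - 155) = -8 + (-155 + h**2 - 125*h) = -163 + h**2 - 125*h)
(a(41) + Z(-195))*(S(177, 26) + 48256) = ((-163 + 41**2 - 125*41) + (-195)**3)*(-59*26 + 48256) = ((-163 + 1681 - 5125) - 7414875)*(-1534 + 48256) = (-3607 - 7414875)*46722 = -7418482*46722 = -346606316004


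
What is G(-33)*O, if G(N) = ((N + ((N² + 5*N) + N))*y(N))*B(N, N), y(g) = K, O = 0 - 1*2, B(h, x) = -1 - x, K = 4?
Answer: -219648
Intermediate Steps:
O = -2 (O = 0 - 2 = -2)
y(g) = 4
G(N) = (-1 - N)*(4*N² + 28*N) (G(N) = ((N + ((N² + 5*N) + N))*4)*(-1 - N) = ((N + (N² + 6*N))*4)*(-1 - N) = ((N² + 7*N)*4)*(-1 - N) = (4*N² + 28*N)*(-1 - N) = (-1 - N)*(4*N² + 28*N))
G(-33)*O = -4*(-33)*(1 - 33)*(7 - 33)*(-2) = -4*(-33)*(-32)*(-26)*(-2) = 109824*(-2) = -219648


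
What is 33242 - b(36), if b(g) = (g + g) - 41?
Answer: 33211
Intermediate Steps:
b(g) = -41 + 2*g (b(g) = 2*g - 41 = -41 + 2*g)
33242 - b(36) = 33242 - (-41 + 2*36) = 33242 - (-41 + 72) = 33242 - 1*31 = 33242 - 31 = 33211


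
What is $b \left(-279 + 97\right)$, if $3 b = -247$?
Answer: $\frac{44954}{3} \approx 14985.0$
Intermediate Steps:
$b = - \frac{247}{3}$ ($b = \frac{1}{3} \left(-247\right) = - \frac{247}{3} \approx -82.333$)
$b \left(-279 + 97\right) = - \frac{247 \left(-279 + 97\right)}{3} = \left(- \frac{247}{3}\right) \left(-182\right) = \frac{44954}{3}$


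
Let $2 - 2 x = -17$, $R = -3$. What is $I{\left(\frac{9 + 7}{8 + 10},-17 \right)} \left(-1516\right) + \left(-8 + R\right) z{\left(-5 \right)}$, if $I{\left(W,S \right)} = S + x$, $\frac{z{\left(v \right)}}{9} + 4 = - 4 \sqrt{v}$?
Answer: $11766 + 396 i \sqrt{5} \approx 11766.0 + 885.48 i$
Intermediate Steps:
$x = \frac{19}{2}$ ($x = 1 - - \frac{17}{2} = 1 + \frac{17}{2} = \frac{19}{2} \approx 9.5$)
$z{\left(v \right)} = -36 - 36 \sqrt{v}$ ($z{\left(v \right)} = -36 + 9 \left(- 4 \sqrt{v}\right) = -36 - 36 \sqrt{v}$)
$I{\left(W,S \right)} = \frac{19}{2} + S$ ($I{\left(W,S \right)} = S + \frac{19}{2} = \frac{19}{2} + S$)
$I{\left(\frac{9 + 7}{8 + 10},-17 \right)} \left(-1516\right) + \left(-8 + R\right) z{\left(-5 \right)} = \left(\frac{19}{2} - 17\right) \left(-1516\right) + \left(-8 - 3\right) \left(-36 - 36 \sqrt{-5}\right) = \left(- \frac{15}{2}\right) \left(-1516\right) - 11 \left(-36 - 36 i \sqrt{5}\right) = 11370 - 11 \left(-36 - 36 i \sqrt{5}\right) = 11370 + \left(396 + 396 i \sqrt{5}\right) = 11766 + 396 i \sqrt{5}$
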